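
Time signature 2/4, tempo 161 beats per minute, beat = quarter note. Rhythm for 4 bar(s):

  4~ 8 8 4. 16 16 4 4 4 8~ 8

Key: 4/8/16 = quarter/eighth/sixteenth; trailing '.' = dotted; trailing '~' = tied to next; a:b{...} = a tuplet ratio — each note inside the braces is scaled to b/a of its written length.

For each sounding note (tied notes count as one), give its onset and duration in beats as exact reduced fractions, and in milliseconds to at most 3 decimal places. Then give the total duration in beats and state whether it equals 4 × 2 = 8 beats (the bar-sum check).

1) 0.0ms=0b +559.006ms=3/2b
2) 559.006ms=3/2b +186.335ms=1/2b
3) 745.342ms=2b +559.006ms=3/2b
4) 1304.348ms=7/2b +93.168ms=1/4b
5) 1397.516ms=15/4b +93.168ms=1/4b
6) 1490.683ms=4b +372.671ms=1b
7) 1863.354ms=5b +372.671ms=1b
8) 2236.025ms=6b +372.671ms=1b
9) 2608.696ms=7b +372.671ms=1b
Σ=8b of 8 (161bpm 2/4) — PASS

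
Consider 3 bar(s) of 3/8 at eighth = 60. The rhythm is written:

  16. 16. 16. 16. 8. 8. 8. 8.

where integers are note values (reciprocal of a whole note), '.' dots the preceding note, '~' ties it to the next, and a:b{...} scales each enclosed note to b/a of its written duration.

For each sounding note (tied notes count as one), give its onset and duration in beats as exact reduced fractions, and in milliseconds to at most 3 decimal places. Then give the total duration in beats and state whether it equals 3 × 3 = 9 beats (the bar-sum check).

1) 0.0ms=0b +750.0ms=3/4b
2) 750.0ms=3/4b +750.0ms=3/4b
3) 1500.0ms=3/2b +750.0ms=3/4b
4) 2250.0ms=9/4b +750.0ms=3/4b
5) 3000.0ms=3b +1500.0ms=3/2b
6) 4500.0ms=9/2b +1500.0ms=3/2b
7) 6000.0ms=6b +1500.0ms=3/2b
8) 7500.0ms=15/2b +1500.0ms=3/2b
Σ=9b of 9 (60bpm 3/8) — PASS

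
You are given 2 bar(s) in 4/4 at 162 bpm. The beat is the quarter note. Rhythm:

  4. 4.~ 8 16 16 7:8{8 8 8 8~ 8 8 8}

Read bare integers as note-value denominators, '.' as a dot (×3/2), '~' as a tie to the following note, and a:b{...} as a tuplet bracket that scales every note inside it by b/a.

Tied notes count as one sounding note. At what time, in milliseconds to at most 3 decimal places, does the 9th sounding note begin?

1. 0.0ms @ 0 + 555.556ms (3/2)
2. 555.556ms @ 3/2 + 740.741ms (2)
3. 1296.296ms @ 7/2 + 92.593ms (1/4)
4. 1388.889ms @ 15/4 + 92.593ms (1/4)
5. 1481.481ms @ 4 + 211.64ms (4/7)
6. 1693.122ms @ 32/7 + 211.64ms (4/7)
7. 1904.762ms @ 36/7 + 211.64ms (4/7)
8. 2116.402ms @ 40/7 + 423.28ms (8/7)
9. 2539.683ms @ 48/7 + 211.64ms (4/7)
10. 2751.323ms @ 52/7 + 211.64ms (4/7)

note 9 onset = 48/7b = 2539.683ms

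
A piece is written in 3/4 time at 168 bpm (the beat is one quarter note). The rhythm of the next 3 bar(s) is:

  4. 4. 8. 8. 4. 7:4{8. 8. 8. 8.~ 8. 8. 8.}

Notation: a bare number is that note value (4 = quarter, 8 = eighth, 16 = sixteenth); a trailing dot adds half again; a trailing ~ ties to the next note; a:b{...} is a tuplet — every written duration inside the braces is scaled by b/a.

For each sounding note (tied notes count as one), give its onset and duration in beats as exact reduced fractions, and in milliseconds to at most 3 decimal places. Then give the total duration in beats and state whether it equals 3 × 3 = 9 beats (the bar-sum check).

1) 0.0ms=0b +535.714ms=3/2b
2) 535.714ms=3/2b +535.714ms=3/2b
3) 1071.429ms=3b +267.857ms=3/4b
4) 1339.286ms=15/4b +267.857ms=3/4b
5) 1607.143ms=9/2b +535.714ms=3/2b
6) 2142.857ms=6b +153.061ms=3/7b
7) 2295.918ms=45/7b +153.061ms=3/7b
8) 2448.98ms=48/7b +153.061ms=3/7b
9) 2602.041ms=51/7b +306.122ms=6/7b
10) 2908.163ms=57/7b +153.061ms=3/7b
11) 3061.224ms=60/7b +153.061ms=3/7b
Σ=9b of 9 (168bpm 3/4) — PASS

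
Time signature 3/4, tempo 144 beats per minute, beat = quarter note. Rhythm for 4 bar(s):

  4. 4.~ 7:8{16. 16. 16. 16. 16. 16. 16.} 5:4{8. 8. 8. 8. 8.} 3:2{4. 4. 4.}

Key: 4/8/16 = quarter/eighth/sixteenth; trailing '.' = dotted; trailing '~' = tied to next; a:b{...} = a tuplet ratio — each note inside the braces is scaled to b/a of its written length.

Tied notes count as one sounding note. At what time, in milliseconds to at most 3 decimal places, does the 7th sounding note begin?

1. 0.0ms @ 0 + 625.0ms (3/2)
2. 625.0ms @ 3/2 + 803.571ms (27/14)
3. 1428.571ms @ 24/7 + 178.571ms (3/7)
4. 1607.143ms @ 27/7 + 178.571ms (3/7)
5. 1785.714ms @ 30/7 + 178.571ms (3/7)
6. 1964.286ms @ 33/7 + 178.571ms (3/7)
7. 2142.857ms @ 36/7 + 178.571ms (3/7)
8. 2321.429ms @ 39/7 + 178.571ms (3/7)
9. 2500.0ms @ 6 + 250.0ms (3/5)
10. 2750.0ms @ 33/5 + 250.0ms (3/5)
11. 3000.0ms @ 36/5 + 250.0ms (3/5)
12. 3250.0ms @ 39/5 + 250.0ms (3/5)
13. 3500.0ms @ 42/5 + 250.0ms (3/5)
14. 3750.0ms @ 9 + 416.667ms (1)
15. 4166.667ms @ 10 + 416.667ms (1)
16. 4583.333ms @ 11 + 416.667ms (1)

note 7 onset = 36/7b = 2142.857ms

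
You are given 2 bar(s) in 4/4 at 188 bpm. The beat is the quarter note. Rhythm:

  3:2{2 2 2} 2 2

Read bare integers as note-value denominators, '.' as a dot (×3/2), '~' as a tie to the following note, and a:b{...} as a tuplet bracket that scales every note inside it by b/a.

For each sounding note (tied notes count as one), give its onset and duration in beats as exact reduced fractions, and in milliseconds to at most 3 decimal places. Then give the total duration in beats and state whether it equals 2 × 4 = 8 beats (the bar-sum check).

1) 0.0ms=0b +425.532ms=4/3b
2) 425.532ms=4/3b +425.532ms=4/3b
3) 851.064ms=8/3b +425.532ms=4/3b
4) 1276.596ms=4b +638.298ms=2b
5) 1914.894ms=6b +638.298ms=2b
Σ=8b of 8 (188bpm 4/4) — PASS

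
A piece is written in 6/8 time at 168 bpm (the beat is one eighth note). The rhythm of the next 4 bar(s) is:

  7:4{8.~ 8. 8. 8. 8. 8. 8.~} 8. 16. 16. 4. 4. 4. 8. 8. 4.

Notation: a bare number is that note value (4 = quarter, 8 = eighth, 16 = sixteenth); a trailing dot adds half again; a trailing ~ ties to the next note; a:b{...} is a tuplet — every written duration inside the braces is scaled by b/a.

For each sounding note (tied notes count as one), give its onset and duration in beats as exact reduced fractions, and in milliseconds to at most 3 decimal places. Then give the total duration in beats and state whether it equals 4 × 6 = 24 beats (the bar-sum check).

1) 0.0ms=0b +612.245ms=12/7b
2) 612.245ms=12/7b +306.122ms=6/7b
3) 918.367ms=18/7b +306.122ms=6/7b
4) 1224.49ms=24/7b +306.122ms=6/7b
5) 1530.612ms=30/7b +306.122ms=6/7b
6) 1836.735ms=36/7b +841.837ms=33/14b
7) 2678.571ms=15/2b +267.857ms=3/4b
8) 2946.429ms=33/4b +267.857ms=3/4b
9) 3214.286ms=9b +1071.429ms=3b
10) 4285.714ms=12b +1071.429ms=3b
11) 5357.143ms=15b +1071.429ms=3b
12) 6428.571ms=18b +535.714ms=3/2b
13) 6964.286ms=39/2b +535.714ms=3/2b
14) 7500.0ms=21b +1071.429ms=3b
Σ=24b of 24 (168bpm 6/8) — PASS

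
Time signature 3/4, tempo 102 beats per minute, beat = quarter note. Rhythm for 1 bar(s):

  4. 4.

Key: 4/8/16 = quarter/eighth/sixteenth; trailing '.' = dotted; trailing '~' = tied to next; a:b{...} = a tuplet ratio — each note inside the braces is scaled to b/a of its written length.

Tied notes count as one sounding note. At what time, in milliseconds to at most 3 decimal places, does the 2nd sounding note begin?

1. 0.0ms @ 0 + 882.353ms (3/2)
2. 882.353ms @ 3/2 + 882.353ms (3/2)

note 2 onset = 3/2b = 882.353ms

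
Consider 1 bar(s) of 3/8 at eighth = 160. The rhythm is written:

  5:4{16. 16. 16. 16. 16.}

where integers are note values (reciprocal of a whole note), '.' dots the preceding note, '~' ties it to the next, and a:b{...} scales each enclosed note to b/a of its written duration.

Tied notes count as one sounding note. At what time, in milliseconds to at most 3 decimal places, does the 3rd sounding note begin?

1. 0.0ms @ 0 + 225.0ms (3/5)
2. 225.0ms @ 3/5 + 225.0ms (3/5)
3. 450.0ms @ 6/5 + 225.0ms (3/5)
4. 675.0ms @ 9/5 + 225.0ms (3/5)
5. 900.0ms @ 12/5 + 225.0ms (3/5)

note 3 onset = 6/5b = 450.0ms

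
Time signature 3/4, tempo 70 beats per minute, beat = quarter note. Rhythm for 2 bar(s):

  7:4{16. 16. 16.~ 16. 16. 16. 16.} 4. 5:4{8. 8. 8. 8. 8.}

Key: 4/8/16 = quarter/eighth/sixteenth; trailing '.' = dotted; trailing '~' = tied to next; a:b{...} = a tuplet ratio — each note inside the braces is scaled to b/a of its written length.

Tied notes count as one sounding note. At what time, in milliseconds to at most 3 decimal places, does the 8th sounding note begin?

1. 0.0ms @ 0 + 183.673ms (3/14)
2. 183.673ms @ 3/14 + 183.673ms (3/14)
3. 367.347ms @ 3/7 + 367.347ms (3/7)
4. 734.694ms @ 6/7 + 183.673ms (3/14)
5. 918.367ms @ 15/14 + 183.673ms (3/14)
6. 1102.041ms @ 9/7 + 183.673ms (3/14)
7. 1285.714ms @ 3/2 + 1285.714ms (3/2)
8. 2571.429ms @ 3 + 514.286ms (3/5)
9. 3085.714ms @ 18/5 + 514.286ms (3/5)
10. 3600.0ms @ 21/5 + 514.286ms (3/5)
11. 4114.286ms @ 24/5 + 514.286ms (3/5)
12. 4628.571ms @ 27/5 + 514.286ms (3/5)

note 8 onset = 3b = 2571.429ms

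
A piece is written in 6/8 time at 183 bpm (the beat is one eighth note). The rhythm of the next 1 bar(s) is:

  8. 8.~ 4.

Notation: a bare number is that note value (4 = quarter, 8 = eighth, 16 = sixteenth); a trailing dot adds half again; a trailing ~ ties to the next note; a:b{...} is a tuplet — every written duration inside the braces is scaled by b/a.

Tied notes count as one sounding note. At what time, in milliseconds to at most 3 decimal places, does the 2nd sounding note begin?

note 2 onset = 3/2b = 491.803ms

1. 0.0ms @ 0 + 491.803ms (3/2)
2. 491.803ms @ 3/2 + 1475.41ms (9/2)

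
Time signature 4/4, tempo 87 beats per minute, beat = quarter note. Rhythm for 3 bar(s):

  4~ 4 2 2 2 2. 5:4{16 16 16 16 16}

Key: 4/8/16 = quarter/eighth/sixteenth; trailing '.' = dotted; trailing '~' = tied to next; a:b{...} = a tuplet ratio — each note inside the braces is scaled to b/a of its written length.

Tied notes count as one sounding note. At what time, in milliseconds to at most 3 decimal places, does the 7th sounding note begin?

1. 0.0ms @ 0 + 1379.31ms (2)
2. 1379.31ms @ 2 + 1379.31ms (2)
3. 2758.621ms @ 4 + 1379.31ms (2)
4. 4137.931ms @ 6 + 1379.31ms (2)
5. 5517.241ms @ 8 + 2068.966ms (3)
6. 7586.207ms @ 11 + 137.931ms (1/5)
7. 7724.138ms @ 56/5 + 137.931ms (1/5)
8. 7862.069ms @ 57/5 + 137.931ms (1/5)
9. 8000.0ms @ 58/5 + 137.931ms (1/5)
10. 8137.931ms @ 59/5 + 137.931ms (1/5)

note 7 onset = 56/5b = 7724.138ms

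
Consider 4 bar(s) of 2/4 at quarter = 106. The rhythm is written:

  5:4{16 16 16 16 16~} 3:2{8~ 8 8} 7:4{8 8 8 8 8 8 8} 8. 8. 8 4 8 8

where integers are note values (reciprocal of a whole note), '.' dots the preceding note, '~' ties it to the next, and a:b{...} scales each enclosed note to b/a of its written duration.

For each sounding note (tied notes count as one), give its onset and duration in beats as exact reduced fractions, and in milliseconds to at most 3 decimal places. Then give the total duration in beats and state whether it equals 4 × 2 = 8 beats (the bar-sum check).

1) 0.0ms=0b +113.208ms=1/5b
2) 113.208ms=1/5b +113.208ms=1/5b
3) 226.415ms=2/5b +113.208ms=1/5b
4) 339.623ms=3/5b +113.208ms=1/5b
5) 452.83ms=4/5b +490.566ms=13/15b
6) 943.396ms=5/3b +188.679ms=1/3b
7) 1132.075ms=2b +161.725ms=2/7b
8) 1293.801ms=16/7b +161.725ms=2/7b
9) 1455.526ms=18/7b +161.725ms=2/7b
10) 1617.251ms=20/7b +161.725ms=2/7b
11) 1778.976ms=22/7b +161.725ms=2/7b
12) 1940.701ms=24/7b +161.725ms=2/7b
13) 2102.426ms=26/7b +161.725ms=2/7b
14) 2264.151ms=4b +424.528ms=3/4b
15) 2688.679ms=19/4b +424.528ms=3/4b
16) 3113.208ms=11/2b +283.019ms=1/2b
17) 3396.226ms=6b +566.038ms=1b
18) 3962.264ms=7b +283.019ms=1/2b
19) 4245.283ms=15/2b +283.019ms=1/2b
Σ=8b of 8 (106bpm 2/4) — PASS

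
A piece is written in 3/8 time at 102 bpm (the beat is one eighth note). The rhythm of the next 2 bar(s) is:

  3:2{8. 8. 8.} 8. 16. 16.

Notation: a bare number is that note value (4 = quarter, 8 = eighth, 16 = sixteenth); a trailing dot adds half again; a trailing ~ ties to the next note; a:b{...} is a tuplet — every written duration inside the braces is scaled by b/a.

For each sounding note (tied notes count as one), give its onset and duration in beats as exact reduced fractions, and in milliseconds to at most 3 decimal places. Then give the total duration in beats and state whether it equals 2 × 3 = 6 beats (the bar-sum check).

1) 0.0ms=0b +588.235ms=1b
2) 588.235ms=1b +588.235ms=1b
3) 1176.471ms=2b +588.235ms=1b
4) 1764.706ms=3b +882.353ms=3/2b
5) 2647.059ms=9/2b +441.176ms=3/4b
6) 3088.235ms=21/4b +441.176ms=3/4b
Σ=6b of 6 (102bpm 3/8) — PASS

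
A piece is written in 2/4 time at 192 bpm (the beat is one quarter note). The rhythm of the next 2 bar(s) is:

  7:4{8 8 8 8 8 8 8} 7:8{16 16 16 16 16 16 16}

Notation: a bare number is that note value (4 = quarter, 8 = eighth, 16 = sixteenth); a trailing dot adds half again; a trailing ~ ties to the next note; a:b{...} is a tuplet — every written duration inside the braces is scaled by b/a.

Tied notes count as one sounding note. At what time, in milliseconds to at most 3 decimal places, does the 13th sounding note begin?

note 13 onset = 24/7b = 1071.429ms

1. 0.0ms @ 0 + 89.286ms (2/7)
2. 89.286ms @ 2/7 + 89.286ms (2/7)
3. 178.571ms @ 4/7 + 89.286ms (2/7)
4. 267.857ms @ 6/7 + 89.286ms (2/7)
5. 357.143ms @ 8/7 + 89.286ms (2/7)
6. 446.429ms @ 10/7 + 89.286ms (2/7)
7. 535.714ms @ 12/7 + 89.286ms (2/7)
8. 625.0ms @ 2 + 89.286ms (2/7)
9. 714.286ms @ 16/7 + 89.286ms (2/7)
10. 803.571ms @ 18/7 + 89.286ms (2/7)
11. 892.857ms @ 20/7 + 89.286ms (2/7)
12. 982.143ms @ 22/7 + 89.286ms (2/7)
13. 1071.429ms @ 24/7 + 89.286ms (2/7)
14. 1160.714ms @ 26/7 + 89.286ms (2/7)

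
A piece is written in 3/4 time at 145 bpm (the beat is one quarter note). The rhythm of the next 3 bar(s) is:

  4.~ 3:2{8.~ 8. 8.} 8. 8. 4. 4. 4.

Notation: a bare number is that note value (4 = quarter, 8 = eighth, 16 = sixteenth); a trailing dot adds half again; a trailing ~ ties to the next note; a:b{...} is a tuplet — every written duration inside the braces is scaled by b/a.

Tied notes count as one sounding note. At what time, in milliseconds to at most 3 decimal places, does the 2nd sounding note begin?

note 2 onset = 5/2b = 1034.483ms

1. 0.0ms @ 0 + 1034.483ms (5/2)
2. 1034.483ms @ 5/2 + 206.897ms (1/2)
3. 1241.379ms @ 3 + 310.345ms (3/4)
4. 1551.724ms @ 15/4 + 310.345ms (3/4)
5. 1862.069ms @ 9/2 + 620.69ms (3/2)
6. 2482.759ms @ 6 + 620.69ms (3/2)
7. 3103.448ms @ 15/2 + 620.69ms (3/2)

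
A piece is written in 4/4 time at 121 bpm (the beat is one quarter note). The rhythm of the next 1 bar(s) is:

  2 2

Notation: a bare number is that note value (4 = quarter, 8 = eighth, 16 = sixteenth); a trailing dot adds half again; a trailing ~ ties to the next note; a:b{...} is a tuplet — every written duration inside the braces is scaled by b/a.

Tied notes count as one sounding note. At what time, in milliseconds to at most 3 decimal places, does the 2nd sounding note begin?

note 2 onset = 2b = 991.736ms

1. 0.0ms @ 0 + 991.736ms (2)
2. 991.736ms @ 2 + 991.736ms (2)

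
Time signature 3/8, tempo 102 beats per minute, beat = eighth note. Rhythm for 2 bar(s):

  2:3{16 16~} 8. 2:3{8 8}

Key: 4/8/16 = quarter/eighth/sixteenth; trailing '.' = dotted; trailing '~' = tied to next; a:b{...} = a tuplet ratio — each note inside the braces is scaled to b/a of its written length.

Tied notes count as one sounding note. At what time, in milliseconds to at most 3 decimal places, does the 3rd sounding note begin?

1. 0.0ms @ 0 + 441.176ms (3/4)
2. 441.176ms @ 3/4 + 1323.529ms (9/4)
3. 1764.706ms @ 3 + 882.353ms (3/2)
4. 2647.059ms @ 9/2 + 882.353ms (3/2)

note 3 onset = 3b = 1764.706ms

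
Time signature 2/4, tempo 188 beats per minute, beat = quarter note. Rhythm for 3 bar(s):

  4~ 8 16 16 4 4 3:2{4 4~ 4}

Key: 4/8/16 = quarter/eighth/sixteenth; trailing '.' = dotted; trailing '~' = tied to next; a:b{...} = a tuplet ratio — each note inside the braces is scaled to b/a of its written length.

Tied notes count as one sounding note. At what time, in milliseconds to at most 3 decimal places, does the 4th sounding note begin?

1. 0.0ms @ 0 + 478.723ms (3/2)
2. 478.723ms @ 3/2 + 79.787ms (1/4)
3. 558.511ms @ 7/4 + 79.787ms (1/4)
4. 638.298ms @ 2 + 319.149ms (1)
5. 957.447ms @ 3 + 319.149ms (1)
6. 1276.596ms @ 4 + 212.766ms (2/3)
7. 1489.362ms @ 14/3 + 425.532ms (4/3)

note 4 onset = 2b = 638.298ms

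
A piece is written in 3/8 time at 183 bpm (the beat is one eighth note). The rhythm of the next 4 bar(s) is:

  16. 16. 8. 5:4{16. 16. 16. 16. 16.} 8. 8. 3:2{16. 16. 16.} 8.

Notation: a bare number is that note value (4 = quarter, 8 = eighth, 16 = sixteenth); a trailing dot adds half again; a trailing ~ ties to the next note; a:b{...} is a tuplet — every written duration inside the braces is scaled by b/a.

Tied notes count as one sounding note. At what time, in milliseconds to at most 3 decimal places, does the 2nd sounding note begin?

note 2 onset = 3/4b = 245.902ms

1. 0.0ms @ 0 + 245.902ms (3/4)
2. 245.902ms @ 3/4 + 245.902ms (3/4)
3. 491.803ms @ 3/2 + 491.803ms (3/2)
4. 983.607ms @ 3 + 196.721ms (3/5)
5. 1180.328ms @ 18/5 + 196.721ms (3/5)
6. 1377.049ms @ 21/5 + 196.721ms (3/5)
7. 1573.77ms @ 24/5 + 196.721ms (3/5)
8. 1770.492ms @ 27/5 + 196.721ms (3/5)
9. 1967.213ms @ 6 + 491.803ms (3/2)
10. 2459.016ms @ 15/2 + 491.803ms (3/2)
11. 2950.82ms @ 9 + 163.934ms (1/2)
12. 3114.754ms @ 19/2 + 163.934ms (1/2)
13. 3278.689ms @ 10 + 163.934ms (1/2)
14. 3442.623ms @ 21/2 + 491.803ms (3/2)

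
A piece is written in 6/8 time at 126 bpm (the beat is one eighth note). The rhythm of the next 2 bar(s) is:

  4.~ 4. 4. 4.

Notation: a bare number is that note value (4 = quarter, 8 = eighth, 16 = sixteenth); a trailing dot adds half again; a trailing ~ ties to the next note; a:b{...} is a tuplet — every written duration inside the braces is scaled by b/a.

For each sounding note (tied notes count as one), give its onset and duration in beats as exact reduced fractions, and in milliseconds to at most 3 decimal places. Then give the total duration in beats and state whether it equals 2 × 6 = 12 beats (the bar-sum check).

1) 0.0ms=0b +2857.143ms=6b
2) 2857.143ms=6b +1428.571ms=3b
3) 4285.714ms=9b +1428.571ms=3b
Σ=12b of 12 (126bpm 6/8) — PASS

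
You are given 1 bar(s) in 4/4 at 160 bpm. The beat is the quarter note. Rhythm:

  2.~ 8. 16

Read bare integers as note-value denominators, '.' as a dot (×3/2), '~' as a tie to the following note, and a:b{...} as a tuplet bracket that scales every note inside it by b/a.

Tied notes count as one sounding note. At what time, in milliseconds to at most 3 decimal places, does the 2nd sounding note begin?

1. 0.0ms @ 0 + 1406.25ms (15/4)
2. 1406.25ms @ 15/4 + 93.75ms (1/4)

note 2 onset = 15/4b = 1406.25ms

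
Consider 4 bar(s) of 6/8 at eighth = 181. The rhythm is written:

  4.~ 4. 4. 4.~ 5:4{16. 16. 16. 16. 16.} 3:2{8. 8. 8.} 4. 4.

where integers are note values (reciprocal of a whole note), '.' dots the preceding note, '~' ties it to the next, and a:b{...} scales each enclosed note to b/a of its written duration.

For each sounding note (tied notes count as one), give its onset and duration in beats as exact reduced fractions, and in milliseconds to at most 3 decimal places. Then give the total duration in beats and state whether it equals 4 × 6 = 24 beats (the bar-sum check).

1) 0.0ms=0b +1988.95ms=6b
2) 1988.95ms=6b +994.475ms=3b
3) 2983.425ms=9b +1193.37ms=18/5b
4) 4176.796ms=63/5b +198.895ms=3/5b
5) 4375.691ms=66/5b +198.895ms=3/5b
6) 4574.586ms=69/5b +198.895ms=3/5b
7) 4773.481ms=72/5b +198.895ms=3/5b
8) 4972.376ms=15b +331.492ms=1b
9) 5303.867ms=16b +331.492ms=1b
10) 5635.359ms=17b +331.492ms=1b
11) 5966.851ms=18b +994.475ms=3b
12) 6961.326ms=21b +994.475ms=3b
Σ=24b of 24 (181bpm 6/8) — PASS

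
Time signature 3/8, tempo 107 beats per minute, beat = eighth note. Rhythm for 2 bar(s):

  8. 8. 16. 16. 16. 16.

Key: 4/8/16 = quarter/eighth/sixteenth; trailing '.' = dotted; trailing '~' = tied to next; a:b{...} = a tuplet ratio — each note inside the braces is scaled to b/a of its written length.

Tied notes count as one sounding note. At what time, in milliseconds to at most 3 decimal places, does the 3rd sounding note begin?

note 3 onset = 3b = 1682.243ms

1. 0.0ms @ 0 + 841.121ms (3/2)
2. 841.121ms @ 3/2 + 841.121ms (3/2)
3. 1682.243ms @ 3 + 420.561ms (3/4)
4. 2102.804ms @ 15/4 + 420.561ms (3/4)
5. 2523.364ms @ 9/2 + 420.561ms (3/4)
6. 2943.925ms @ 21/4 + 420.561ms (3/4)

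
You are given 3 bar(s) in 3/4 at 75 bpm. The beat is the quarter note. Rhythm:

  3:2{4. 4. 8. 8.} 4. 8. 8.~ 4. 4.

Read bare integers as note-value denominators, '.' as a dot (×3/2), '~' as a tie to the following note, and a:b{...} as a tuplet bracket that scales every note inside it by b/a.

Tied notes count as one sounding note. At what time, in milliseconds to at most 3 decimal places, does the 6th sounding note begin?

note 6 onset = 9/2b = 3600.0ms

1. 0.0ms @ 0 + 800.0ms (1)
2. 800.0ms @ 1 + 800.0ms (1)
3. 1600.0ms @ 2 + 400.0ms (1/2)
4. 2000.0ms @ 5/2 + 400.0ms (1/2)
5. 2400.0ms @ 3 + 1200.0ms (3/2)
6. 3600.0ms @ 9/2 + 600.0ms (3/4)
7. 4200.0ms @ 21/4 + 1800.0ms (9/4)
8. 6000.0ms @ 15/2 + 1200.0ms (3/2)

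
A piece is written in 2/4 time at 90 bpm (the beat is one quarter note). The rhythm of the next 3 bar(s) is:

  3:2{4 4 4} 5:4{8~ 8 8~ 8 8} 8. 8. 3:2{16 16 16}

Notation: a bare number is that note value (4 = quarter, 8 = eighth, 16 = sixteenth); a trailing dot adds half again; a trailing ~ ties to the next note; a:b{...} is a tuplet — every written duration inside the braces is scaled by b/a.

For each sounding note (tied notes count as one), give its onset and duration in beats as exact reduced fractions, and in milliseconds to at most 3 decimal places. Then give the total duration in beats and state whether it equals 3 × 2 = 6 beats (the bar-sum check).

1) 0.0ms=0b +444.444ms=2/3b
2) 444.444ms=2/3b +444.444ms=2/3b
3) 888.889ms=4/3b +444.444ms=2/3b
4) 1333.333ms=2b +533.333ms=4/5b
5) 1866.667ms=14/5b +533.333ms=4/5b
6) 2400.0ms=18/5b +266.667ms=2/5b
7) 2666.667ms=4b +500.0ms=3/4b
8) 3166.667ms=19/4b +500.0ms=3/4b
9) 3666.667ms=11/2b +111.111ms=1/6b
10) 3777.778ms=17/3b +111.111ms=1/6b
11) 3888.889ms=35/6b +111.111ms=1/6b
Σ=6b of 6 (90bpm 2/4) — PASS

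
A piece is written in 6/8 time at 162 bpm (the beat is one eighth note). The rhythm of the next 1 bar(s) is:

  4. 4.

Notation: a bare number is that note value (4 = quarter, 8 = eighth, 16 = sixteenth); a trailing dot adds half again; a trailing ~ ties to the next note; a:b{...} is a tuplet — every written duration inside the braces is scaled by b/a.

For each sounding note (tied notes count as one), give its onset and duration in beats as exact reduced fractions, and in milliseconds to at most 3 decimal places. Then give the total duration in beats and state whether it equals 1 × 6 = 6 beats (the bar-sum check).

1) 0.0ms=0b +1111.111ms=3b
2) 1111.111ms=3b +1111.111ms=3b
Σ=6b of 6 (162bpm 6/8) — PASS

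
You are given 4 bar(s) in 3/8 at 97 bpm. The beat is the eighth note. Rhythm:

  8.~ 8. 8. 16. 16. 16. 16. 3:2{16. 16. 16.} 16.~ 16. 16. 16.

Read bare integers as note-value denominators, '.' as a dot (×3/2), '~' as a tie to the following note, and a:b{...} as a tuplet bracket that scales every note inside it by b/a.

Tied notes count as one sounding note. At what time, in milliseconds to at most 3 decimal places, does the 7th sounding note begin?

1. 0.0ms @ 0 + 1855.67ms (3)
2. 1855.67ms @ 3 + 927.835ms (3/2)
3. 2783.505ms @ 9/2 + 463.918ms (3/4)
4. 3247.423ms @ 21/4 + 463.918ms (3/4)
5. 3711.34ms @ 6 + 463.918ms (3/4)
6. 4175.258ms @ 27/4 + 463.918ms (3/4)
7. 4639.175ms @ 15/2 + 309.278ms (1/2)
8. 4948.454ms @ 8 + 309.278ms (1/2)
9. 5257.732ms @ 17/2 + 309.278ms (1/2)
10. 5567.01ms @ 9 + 927.835ms (3/2)
11. 6494.845ms @ 21/2 + 463.918ms (3/4)
12. 6958.763ms @ 45/4 + 463.918ms (3/4)

note 7 onset = 15/2b = 4639.175ms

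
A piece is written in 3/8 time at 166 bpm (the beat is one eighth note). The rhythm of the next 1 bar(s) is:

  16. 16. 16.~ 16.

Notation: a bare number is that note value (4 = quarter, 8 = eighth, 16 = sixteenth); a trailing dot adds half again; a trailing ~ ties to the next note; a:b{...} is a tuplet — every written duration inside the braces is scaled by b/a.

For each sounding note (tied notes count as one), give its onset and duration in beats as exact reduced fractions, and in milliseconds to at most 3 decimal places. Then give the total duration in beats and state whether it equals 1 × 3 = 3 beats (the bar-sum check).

1) 0.0ms=0b +271.084ms=3/4b
2) 271.084ms=3/4b +271.084ms=3/4b
3) 542.169ms=3/2b +542.169ms=3/2b
Σ=3b of 3 (166bpm 3/8) — PASS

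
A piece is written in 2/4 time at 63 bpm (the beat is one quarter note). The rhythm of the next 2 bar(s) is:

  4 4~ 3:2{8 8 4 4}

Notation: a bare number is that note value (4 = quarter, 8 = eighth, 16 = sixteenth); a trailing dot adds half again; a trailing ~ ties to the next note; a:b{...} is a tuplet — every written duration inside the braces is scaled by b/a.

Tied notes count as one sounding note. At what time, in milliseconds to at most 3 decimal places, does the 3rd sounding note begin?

note 3 onset = 7/3b = 2222.222ms

1. 0.0ms @ 0 + 952.381ms (1)
2. 952.381ms @ 1 + 1269.841ms (4/3)
3. 2222.222ms @ 7/3 + 317.46ms (1/3)
4. 2539.683ms @ 8/3 + 634.921ms (2/3)
5. 3174.603ms @ 10/3 + 634.921ms (2/3)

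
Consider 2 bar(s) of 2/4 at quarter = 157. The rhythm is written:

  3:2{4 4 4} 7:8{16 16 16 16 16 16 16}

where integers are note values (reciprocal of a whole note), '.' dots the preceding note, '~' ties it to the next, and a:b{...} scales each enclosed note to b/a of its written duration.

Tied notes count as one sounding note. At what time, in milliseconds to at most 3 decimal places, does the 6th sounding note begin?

note 6 onset = 18/7b = 982.712ms

1. 0.0ms @ 0 + 254.777ms (2/3)
2. 254.777ms @ 2/3 + 254.777ms (2/3)
3. 509.554ms @ 4/3 + 254.777ms (2/3)
4. 764.331ms @ 2 + 109.19ms (2/7)
5. 873.521ms @ 16/7 + 109.19ms (2/7)
6. 982.712ms @ 18/7 + 109.19ms (2/7)
7. 1091.902ms @ 20/7 + 109.19ms (2/7)
8. 1201.092ms @ 22/7 + 109.19ms (2/7)
9. 1310.282ms @ 24/7 + 109.19ms (2/7)
10. 1419.472ms @ 26/7 + 109.19ms (2/7)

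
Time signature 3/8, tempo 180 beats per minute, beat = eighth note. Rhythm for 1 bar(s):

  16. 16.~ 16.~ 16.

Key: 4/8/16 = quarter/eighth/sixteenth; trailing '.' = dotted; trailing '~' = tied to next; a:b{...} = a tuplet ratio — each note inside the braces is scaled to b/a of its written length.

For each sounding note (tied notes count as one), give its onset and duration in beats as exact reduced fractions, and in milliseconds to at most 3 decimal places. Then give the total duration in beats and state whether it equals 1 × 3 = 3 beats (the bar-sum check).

1) 0.0ms=0b +250.0ms=3/4b
2) 250.0ms=3/4b +750.0ms=9/4b
Σ=3b of 3 (180bpm 3/8) — PASS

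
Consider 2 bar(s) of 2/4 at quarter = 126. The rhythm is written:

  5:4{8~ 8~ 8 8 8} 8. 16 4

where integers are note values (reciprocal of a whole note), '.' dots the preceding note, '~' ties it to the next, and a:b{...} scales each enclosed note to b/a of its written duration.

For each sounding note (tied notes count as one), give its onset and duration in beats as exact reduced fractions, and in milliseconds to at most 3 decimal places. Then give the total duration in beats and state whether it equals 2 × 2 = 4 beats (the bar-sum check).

1) 0.0ms=0b +571.429ms=6/5b
2) 571.429ms=6/5b +190.476ms=2/5b
3) 761.905ms=8/5b +190.476ms=2/5b
4) 952.381ms=2b +357.143ms=3/4b
5) 1309.524ms=11/4b +119.048ms=1/4b
6) 1428.571ms=3b +476.19ms=1b
Σ=4b of 4 (126bpm 2/4) — PASS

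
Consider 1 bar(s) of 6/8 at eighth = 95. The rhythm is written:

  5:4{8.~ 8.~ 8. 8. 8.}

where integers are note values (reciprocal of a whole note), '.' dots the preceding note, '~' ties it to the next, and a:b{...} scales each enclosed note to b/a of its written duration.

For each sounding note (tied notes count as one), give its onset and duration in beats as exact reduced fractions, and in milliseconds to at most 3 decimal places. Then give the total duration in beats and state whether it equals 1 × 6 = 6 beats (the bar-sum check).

1) 0.0ms=0b +2273.684ms=18/5b
2) 2273.684ms=18/5b +757.895ms=6/5b
3) 3031.579ms=24/5b +757.895ms=6/5b
Σ=6b of 6 (95bpm 6/8) — PASS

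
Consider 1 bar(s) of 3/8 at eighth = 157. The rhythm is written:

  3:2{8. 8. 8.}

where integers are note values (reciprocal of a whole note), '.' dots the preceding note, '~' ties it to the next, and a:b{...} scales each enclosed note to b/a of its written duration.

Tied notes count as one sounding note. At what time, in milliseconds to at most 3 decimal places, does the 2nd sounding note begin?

note 2 onset = 1b = 382.166ms

1. 0.0ms @ 0 + 382.166ms (1)
2. 382.166ms @ 1 + 382.166ms (1)
3. 764.331ms @ 2 + 382.166ms (1)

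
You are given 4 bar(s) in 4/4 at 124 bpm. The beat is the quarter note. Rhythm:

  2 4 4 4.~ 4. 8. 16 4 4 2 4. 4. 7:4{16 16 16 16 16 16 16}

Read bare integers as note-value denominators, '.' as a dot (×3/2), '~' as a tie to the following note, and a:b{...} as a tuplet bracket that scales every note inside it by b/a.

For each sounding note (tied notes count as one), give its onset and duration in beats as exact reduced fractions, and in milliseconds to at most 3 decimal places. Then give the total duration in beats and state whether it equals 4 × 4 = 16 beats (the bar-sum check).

1) 0.0ms=0b +967.742ms=2b
2) 967.742ms=2b +483.871ms=1b
3) 1451.613ms=3b +483.871ms=1b
4) 1935.484ms=4b +1451.613ms=3b
5) 3387.097ms=7b +362.903ms=3/4b
6) 3750.0ms=31/4b +120.968ms=1/4b
7) 3870.968ms=8b +483.871ms=1b
8) 4354.839ms=9b +483.871ms=1b
9) 4838.71ms=10b +967.742ms=2b
10) 5806.452ms=12b +725.806ms=3/2b
11) 6532.258ms=27/2b +725.806ms=3/2b
12) 7258.065ms=15b +69.124ms=1/7b
13) 7327.189ms=106/7b +69.124ms=1/7b
14) 7396.313ms=107/7b +69.124ms=1/7b
15) 7465.438ms=108/7b +69.124ms=1/7b
16) 7534.562ms=109/7b +69.124ms=1/7b
17) 7603.687ms=110/7b +69.124ms=1/7b
18) 7672.811ms=111/7b +69.124ms=1/7b
Σ=16b of 16 (124bpm 4/4) — PASS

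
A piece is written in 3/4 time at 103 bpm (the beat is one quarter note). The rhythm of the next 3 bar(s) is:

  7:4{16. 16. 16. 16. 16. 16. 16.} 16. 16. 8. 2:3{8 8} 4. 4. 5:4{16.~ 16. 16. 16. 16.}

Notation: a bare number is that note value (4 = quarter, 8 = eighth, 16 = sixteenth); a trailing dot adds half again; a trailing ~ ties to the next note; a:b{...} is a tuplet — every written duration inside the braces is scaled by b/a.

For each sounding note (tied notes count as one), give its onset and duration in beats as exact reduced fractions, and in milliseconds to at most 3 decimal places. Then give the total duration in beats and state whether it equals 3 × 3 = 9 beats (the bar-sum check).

1) 0.0ms=0b +124.827ms=3/14b
2) 124.827ms=3/14b +124.827ms=3/14b
3) 249.653ms=3/7b +124.827ms=3/14b
4) 374.48ms=9/14b +124.827ms=3/14b
5) 499.307ms=6/7b +124.827ms=3/14b
6) 624.133ms=15/14b +124.827ms=3/14b
7) 748.96ms=9/7b +124.827ms=3/14b
8) 873.786ms=3/2b +218.447ms=3/8b
9) 1092.233ms=15/8b +218.447ms=3/8b
10) 1310.68ms=9/4b +436.893ms=3/4b
11) 1747.573ms=3b +436.893ms=3/4b
12) 2184.466ms=15/4b +436.893ms=3/4b
13) 2621.359ms=9/2b +873.786ms=3/2b
14) 3495.146ms=6b +873.786ms=3/2b
15) 4368.932ms=15/2b +349.515ms=3/5b
16) 4718.447ms=81/10b +174.757ms=3/10b
17) 4893.204ms=42/5b +174.757ms=3/10b
18) 5067.961ms=87/10b +174.757ms=3/10b
Σ=9b of 9 (103bpm 3/4) — PASS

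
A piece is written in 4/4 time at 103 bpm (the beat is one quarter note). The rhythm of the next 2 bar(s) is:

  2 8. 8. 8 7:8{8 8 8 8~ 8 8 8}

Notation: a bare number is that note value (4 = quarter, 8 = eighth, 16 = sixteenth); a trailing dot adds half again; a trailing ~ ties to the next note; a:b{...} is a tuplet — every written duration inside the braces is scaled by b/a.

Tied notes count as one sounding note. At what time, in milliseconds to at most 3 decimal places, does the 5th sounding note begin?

note 5 onset = 4b = 2330.097ms

1. 0.0ms @ 0 + 1165.049ms (2)
2. 1165.049ms @ 2 + 436.893ms (3/4)
3. 1601.942ms @ 11/4 + 436.893ms (3/4)
4. 2038.835ms @ 7/2 + 291.262ms (1/2)
5. 2330.097ms @ 4 + 332.871ms (4/7)
6. 2662.968ms @ 32/7 + 332.871ms (4/7)
7. 2995.839ms @ 36/7 + 332.871ms (4/7)
8. 3328.71ms @ 40/7 + 665.742ms (8/7)
9. 3994.452ms @ 48/7 + 332.871ms (4/7)
10. 4327.323ms @ 52/7 + 332.871ms (4/7)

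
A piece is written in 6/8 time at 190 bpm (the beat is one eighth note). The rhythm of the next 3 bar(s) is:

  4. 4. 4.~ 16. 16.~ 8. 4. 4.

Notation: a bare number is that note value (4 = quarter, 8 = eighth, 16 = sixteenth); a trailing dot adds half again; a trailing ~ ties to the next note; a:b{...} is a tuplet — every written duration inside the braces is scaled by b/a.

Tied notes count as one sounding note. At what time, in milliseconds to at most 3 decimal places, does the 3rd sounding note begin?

1. 0.0ms @ 0 + 947.368ms (3)
2. 947.368ms @ 3 + 947.368ms (3)
3. 1894.737ms @ 6 + 1184.211ms (15/4)
4. 3078.947ms @ 39/4 + 710.526ms (9/4)
5. 3789.474ms @ 12 + 947.368ms (3)
6. 4736.842ms @ 15 + 947.368ms (3)

note 3 onset = 6b = 1894.737ms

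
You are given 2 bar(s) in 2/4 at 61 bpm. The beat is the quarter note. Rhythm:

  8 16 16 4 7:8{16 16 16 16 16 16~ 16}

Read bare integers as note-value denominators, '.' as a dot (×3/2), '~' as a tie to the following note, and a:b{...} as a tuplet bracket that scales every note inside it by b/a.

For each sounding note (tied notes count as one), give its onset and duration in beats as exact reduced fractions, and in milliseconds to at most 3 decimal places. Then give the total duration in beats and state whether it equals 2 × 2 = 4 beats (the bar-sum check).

1) 0.0ms=0b +491.803ms=1/2b
2) 491.803ms=1/2b +245.902ms=1/4b
3) 737.705ms=3/4b +245.902ms=1/4b
4) 983.607ms=1b +983.607ms=1b
5) 1967.213ms=2b +281.03ms=2/7b
6) 2248.244ms=16/7b +281.03ms=2/7b
7) 2529.274ms=18/7b +281.03ms=2/7b
8) 2810.304ms=20/7b +281.03ms=2/7b
9) 3091.335ms=22/7b +281.03ms=2/7b
10) 3372.365ms=24/7b +562.061ms=4/7b
Σ=4b of 4 (61bpm 2/4) — PASS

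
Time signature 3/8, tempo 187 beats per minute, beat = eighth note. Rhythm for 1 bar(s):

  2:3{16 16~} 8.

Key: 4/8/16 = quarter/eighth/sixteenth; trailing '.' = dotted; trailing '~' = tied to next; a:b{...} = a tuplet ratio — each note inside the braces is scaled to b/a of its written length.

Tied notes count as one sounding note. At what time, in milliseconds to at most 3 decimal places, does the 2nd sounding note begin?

note 2 onset = 3/4b = 240.642ms

1. 0.0ms @ 0 + 240.642ms (3/4)
2. 240.642ms @ 3/4 + 721.925ms (9/4)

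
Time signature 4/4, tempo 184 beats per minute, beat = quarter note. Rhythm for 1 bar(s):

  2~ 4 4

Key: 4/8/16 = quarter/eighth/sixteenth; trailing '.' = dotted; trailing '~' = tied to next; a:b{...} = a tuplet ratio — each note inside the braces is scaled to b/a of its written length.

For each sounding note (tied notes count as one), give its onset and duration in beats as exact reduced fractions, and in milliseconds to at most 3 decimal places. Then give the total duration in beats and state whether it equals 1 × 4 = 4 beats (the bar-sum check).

1) 0.0ms=0b +978.261ms=3b
2) 978.261ms=3b +326.087ms=1b
Σ=4b of 4 (184bpm 4/4) — PASS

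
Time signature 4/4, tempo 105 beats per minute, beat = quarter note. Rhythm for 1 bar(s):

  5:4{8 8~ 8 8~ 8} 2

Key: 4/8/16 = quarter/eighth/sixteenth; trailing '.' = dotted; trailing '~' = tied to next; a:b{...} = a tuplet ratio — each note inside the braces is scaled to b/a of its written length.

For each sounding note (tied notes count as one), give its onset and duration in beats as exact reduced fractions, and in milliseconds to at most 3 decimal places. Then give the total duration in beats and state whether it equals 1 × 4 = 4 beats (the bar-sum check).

1) 0.0ms=0b +228.571ms=2/5b
2) 228.571ms=2/5b +457.143ms=4/5b
3) 685.714ms=6/5b +457.143ms=4/5b
4) 1142.857ms=2b +1142.857ms=2b
Σ=4b of 4 (105bpm 4/4) — PASS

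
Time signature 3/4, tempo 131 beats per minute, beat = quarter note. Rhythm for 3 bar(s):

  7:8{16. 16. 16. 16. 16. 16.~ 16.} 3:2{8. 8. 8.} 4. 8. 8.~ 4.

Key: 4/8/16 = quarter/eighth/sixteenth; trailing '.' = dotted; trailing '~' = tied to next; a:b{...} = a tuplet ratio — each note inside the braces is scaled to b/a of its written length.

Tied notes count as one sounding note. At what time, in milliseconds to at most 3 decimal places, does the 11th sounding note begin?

note 11 onset = 6b = 2748.092ms

1. 0.0ms @ 0 + 196.292ms (3/7)
2. 196.292ms @ 3/7 + 196.292ms (3/7)
3. 392.585ms @ 6/7 + 196.292ms (3/7)
4. 588.877ms @ 9/7 + 196.292ms (3/7)
5. 785.169ms @ 12/7 + 196.292ms (3/7)
6. 981.461ms @ 15/7 + 392.585ms (6/7)
7. 1374.046ms @ 3 + 229.008ms (1/2)
8. 1603.053ms @ 7/2 + 229.008ms (1/2)
9. 1832.061ms @ 4 + 229.008ms (1/2)
10. 2061.069ms @ 9/2 + 687.023ms (3/2)
11. 2748.092ms @ 6 + 343.511ms (3/4)
12. 3091.603ms @ 27/4 + 1030.534ms (9/4)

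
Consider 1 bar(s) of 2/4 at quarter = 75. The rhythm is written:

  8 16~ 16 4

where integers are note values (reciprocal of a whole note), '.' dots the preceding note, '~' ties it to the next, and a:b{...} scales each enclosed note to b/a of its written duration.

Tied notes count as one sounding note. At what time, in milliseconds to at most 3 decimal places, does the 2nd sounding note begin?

1. 0.0ms @ 0 + 400.0ms (1/2)
2. 400.0ms @ 1/2 + 400.0ms (1/2)
3. 800.0ms @ 1 + 800.0ms (1)

note 2 onset = 1/2b = 400.0ms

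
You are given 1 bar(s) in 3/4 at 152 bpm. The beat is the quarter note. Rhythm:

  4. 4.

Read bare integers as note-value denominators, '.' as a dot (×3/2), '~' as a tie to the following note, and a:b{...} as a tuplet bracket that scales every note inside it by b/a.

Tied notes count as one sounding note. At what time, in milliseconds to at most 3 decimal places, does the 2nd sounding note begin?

note 2 onset = 3/2b = 592.105ms

1. 0.0ms @ 0 + 592.105ms (3/2)
2. 592.105ms @ 3/2 + 592.105ms (3/2)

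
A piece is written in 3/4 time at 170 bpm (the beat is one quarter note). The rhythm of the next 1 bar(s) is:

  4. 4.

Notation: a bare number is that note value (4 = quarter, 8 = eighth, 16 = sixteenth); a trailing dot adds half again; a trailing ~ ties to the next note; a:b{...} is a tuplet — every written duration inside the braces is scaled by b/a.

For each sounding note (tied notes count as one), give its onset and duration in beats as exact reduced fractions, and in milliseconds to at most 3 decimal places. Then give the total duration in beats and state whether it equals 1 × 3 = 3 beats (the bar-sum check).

1) 0.0ms=0b +529.412ms=3/2b
2) 529.412ms=3/2b +529.412ms=3/2b
Σ=3b of 3 (170bpm 3/4) — PASS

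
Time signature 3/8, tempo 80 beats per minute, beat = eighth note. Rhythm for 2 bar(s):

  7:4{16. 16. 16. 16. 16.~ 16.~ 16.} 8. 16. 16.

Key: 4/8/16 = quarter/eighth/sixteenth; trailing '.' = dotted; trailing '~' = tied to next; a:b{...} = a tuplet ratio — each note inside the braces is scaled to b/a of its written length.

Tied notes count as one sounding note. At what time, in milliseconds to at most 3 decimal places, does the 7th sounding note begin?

1. 0.0ms @ 0 + 321.429ms (3/7)
2. 321.429ms @ 3/7 + 321.429ms (3/7)
3. 642.857ms @ 6/7 + 321.429ms (3/7)
4. 964.286ms @ 9/7 + 321.429ms (3/7)
5. 1285.714ms @ 12/7 + 964.286ms (9/7)
6. 2250.0ms @ 3 + 1125.0ms (3/2)
7. 3375.0ms @ 9/2 + 562.5ms (3/4)
8. 3937.5ms @ 21/4 + 562.5ms (3/4)

note 7 onset = 9/2b = 3375.0ms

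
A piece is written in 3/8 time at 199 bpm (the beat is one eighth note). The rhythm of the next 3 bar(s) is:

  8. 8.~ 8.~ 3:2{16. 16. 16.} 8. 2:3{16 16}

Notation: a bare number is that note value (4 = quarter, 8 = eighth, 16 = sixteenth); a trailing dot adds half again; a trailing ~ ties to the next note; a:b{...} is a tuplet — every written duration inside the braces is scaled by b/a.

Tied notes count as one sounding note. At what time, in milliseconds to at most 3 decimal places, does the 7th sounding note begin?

1. 0.0ms @ 0 + 452.261ms (3/2)
2. 452.261ms @ 3/2 + 1055.276ms (7/2)
3. 1507.538ms @ 5 + 150.754ms (1/2)
4. 1658.291ms @ 11/2 + 150.754ms (1/2)
5. 1809.045ms @ 6 + 452.261ms (3/2)
6. 2261.307ms @ 15/2 + 226.131ms (3/4)
7. 2487.437ms @ 33/4 + 226.131ms (3/4)

note 7 onset = 33/4b = 2487.437ms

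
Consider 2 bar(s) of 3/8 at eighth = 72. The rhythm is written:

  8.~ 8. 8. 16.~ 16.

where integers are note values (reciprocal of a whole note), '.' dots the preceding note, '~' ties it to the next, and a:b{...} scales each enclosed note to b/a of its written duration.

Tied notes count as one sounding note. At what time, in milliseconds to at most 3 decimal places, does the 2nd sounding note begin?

1. 0.0ms @ 0 + 2500.0ms (3)
2. 2500.0ms @ 3 + 1250.0ms (3/2)
3. 3750.0ms @ 9/2 + 1250.0ms (3/2)

note 2 onset = 3b = 2500.0ms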